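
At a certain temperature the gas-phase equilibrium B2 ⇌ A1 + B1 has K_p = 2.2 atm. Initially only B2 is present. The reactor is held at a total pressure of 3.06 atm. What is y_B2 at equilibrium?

y_B2 = 0.215

Let X = conversion of B2 (basis 1 mol B2); extent of reaction ξ = X.
At extent ξ: n_B2 = 1 − X; n_A1 = X; n_B1 = X.
n_T = Σnᵢ = 1 + X.
With p_i = (n_i/n_T)P, K_p = p_A1 p_B1 / (p_B2).
This yields a degree-2 equation in X; solving on (0,1), X = 0.647.
Then n_B2 = 0.353, n_T = 1.65, so y_B2 = 0.215.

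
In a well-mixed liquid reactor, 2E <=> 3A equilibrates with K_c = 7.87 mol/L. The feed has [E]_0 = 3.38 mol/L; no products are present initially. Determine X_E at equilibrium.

X = 0.532

Let X = conversion of E; extent ξ = 3.38X/2 mol/L.
Concentrations: [E] = 3.38 − 3.38X; [A] = 5.07X.
K_c = [A]^3 / ([E]^2).
Setting equal to 7.87 and solving for X on (0,1) gives X = 0.532.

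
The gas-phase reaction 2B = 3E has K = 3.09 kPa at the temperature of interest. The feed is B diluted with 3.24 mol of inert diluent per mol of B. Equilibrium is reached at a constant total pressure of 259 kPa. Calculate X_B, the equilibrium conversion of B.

Let X = conversion of B (basis 1 mol B); extent of reaction ξ = 0.5X.
Species balance: n_B = 1 − X; n_E = 1.5X; n_I = 3.24 (inert).
n_T = Σnᵢ = 4.24 + 0.5X.
Mole fractions y_i = n_i/n_T; K = p_E^3 / (p_B^2) with p_i = y_i·P.
Substituting and setting equal to 3.09 kPa gives a polynomial in X; the root in (0,1) is X = 0.212.

X = 0.212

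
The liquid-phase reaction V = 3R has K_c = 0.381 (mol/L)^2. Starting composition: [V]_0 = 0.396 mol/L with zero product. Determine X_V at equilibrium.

Let X = conversion of V; extent ξ = 0.396·X mol/L.
Concentrations: [V] = 0.396 − 0.396X; [R] = 1.19X.
K_c = [R]^3 / ([V]).
Setting equal to 0.381 and solving for X on (0,1) gives X = 0.382.

X = 0.382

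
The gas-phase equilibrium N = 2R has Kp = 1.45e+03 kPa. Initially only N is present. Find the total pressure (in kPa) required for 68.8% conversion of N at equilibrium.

Take 1 mol N as basis and let X be its fractional conversion, so ξ = X.
Moles: n_N = 1 − X; n_R = 2X.
Summing: n_T = 1 + X.
Kp = p_R^2 / (p_N) with p_i = (n_i/n_T)·P.
At X = 0.688: the mole-fraction product g(X) = Π y_i^ν_i = 3.595. Since Kp = g(X)·P^{1}, P = (Kp/g)^(1/1) = (1.45e+03/3.595)^(1/1) = 403 kPa.

P = 403 kPa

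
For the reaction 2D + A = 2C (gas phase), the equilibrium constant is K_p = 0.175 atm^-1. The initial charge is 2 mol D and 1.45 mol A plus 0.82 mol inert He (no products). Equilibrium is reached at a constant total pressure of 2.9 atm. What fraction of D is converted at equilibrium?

Let X = conversion of D (basis 2 mol D); extent of reaction ξ = X.
Moles: n_D = 2 − 2X; n_A = 1.45 − X; n_C = 2X; n_I = 0.82 (inert).
Total moles n_T = 4.27 − X.
Mole fractions y_i = n_i/n_T; K_p = p_C^2 / (p_D^2 p_A) with p_i = y_i·P.
This yields a degree-3 equation in X; solving on (0,1), X = 0.278.

X = 0.278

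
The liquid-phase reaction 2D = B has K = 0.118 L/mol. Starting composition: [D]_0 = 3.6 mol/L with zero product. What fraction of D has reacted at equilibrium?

X = 0.354

Let X = conversion of D; extent ξ = 3.6X/2 mol/L.
Concentrations: [D] = 3.6 − 3.6X; [B] = 1.8X.
K = [B] / ([D]^2).
Setting equal to 0.118 and solving for X on (0,1) gives X = 0.354.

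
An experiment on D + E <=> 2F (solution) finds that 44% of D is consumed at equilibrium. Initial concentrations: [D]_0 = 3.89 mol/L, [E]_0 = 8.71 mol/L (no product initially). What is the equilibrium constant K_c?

K_c = 0.769

Let X = conversion of D.
Concentrations: [D] = 3.89 − 3.89X; [E] = 8.71 − 3.89X; [F] = 7.78X.
At X = 0.44: [D] = 2.18, [E] = 7, [F] = 3.42.
K_c = [F]^2 / ([D] [E]) = 0.769.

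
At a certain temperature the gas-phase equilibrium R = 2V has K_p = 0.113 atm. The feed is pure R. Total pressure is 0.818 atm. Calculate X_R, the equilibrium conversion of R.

X = 0.183

Let X = conversion of R (basis 1 mol R); extent of reaction ξ = X.
Mole table: n_R = 1 − X; n_V = 2X.
n_T = Σnᵢ = 1 + X.
Mole fractions y_i = n_i/n_T; K_p = p_V^2 / (p_R) with p_i = y_i·P.
Equating to 0.113 atm and solving on 0 < X < 1: X = 0.183.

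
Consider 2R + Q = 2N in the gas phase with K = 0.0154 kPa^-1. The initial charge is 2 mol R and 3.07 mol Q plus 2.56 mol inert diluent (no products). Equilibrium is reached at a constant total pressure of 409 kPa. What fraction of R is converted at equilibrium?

Take 2 mol R as basis and let X be its fractional conversion, so ξ = X.
At extent ξ: n_R = 2 − 2X; n_Q = 3.07 − X; n_N = 2X; n_I = 2.56 (inert).
Summing: n_T = 7.63 − X.
y_i = n_i/n_T, p_i = y_i·P. K = p_N^2 / (p_R^2 p_Q).
Setting this equal to 0.0154 kPa^-1 and taking the physical root (0 < X < 1) gives X = 0.598.

X = 0.598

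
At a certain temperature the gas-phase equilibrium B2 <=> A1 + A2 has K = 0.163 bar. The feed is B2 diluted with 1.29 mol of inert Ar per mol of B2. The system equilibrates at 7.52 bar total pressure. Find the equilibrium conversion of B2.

X = 0.207

Let X = conversion of B2 (basis 1 mol B2); extent of reaction ξ = X.
Species balance: n_B2 = 1 − X; n_A1 = X; n_A2 = X; n_I = 1.29 (inert).
Total moles n_T = 2.29 + X.
With p_i = (n_i/n_T)P, K = p_A1 p_A2 / (p_B2).
Equating to 0.163 bar and solving on 0 < X < 1: X = 0.207.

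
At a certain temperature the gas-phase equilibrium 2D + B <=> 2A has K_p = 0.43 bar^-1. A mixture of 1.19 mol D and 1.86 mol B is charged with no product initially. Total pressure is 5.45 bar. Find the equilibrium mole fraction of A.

y_A = 0.233

Basis: 1.19 mol D initially; let X = conversion of D. Extent ξ = 0.595X.
Mole table: n_D = 1.19 − 1.19X; n_B = 1.86 − 0.595X; n_A = 1.19X.
n_T = Σnᵢ = 3.05 − 0.595X.
Mole fractions y_i = n_i/n_T; K_p = p_A^2 / (p_D^2 p_B) with p_i = y_i·P.
This yields a degree-3 equation in X; solving on (0,1), X = 0.535.
Then n_A = 0.637, n_T = 2.73, so y_A = 0.233.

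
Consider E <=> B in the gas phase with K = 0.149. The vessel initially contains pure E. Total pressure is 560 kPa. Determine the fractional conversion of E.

X = 0.130

Take 1 mol E as basis and let X be its fractional conversion, so ξ = X.
Moles: n_E = 1 − X; n_B = X.
Since Δν = 0, n_T = 1 throughout.
With p_i = (n_i/n_T)P, K = p_B / (p_E).
Substituting and setting equal to 0.149 gives a polynomial in X; the root in (0,1) is X = 0.130.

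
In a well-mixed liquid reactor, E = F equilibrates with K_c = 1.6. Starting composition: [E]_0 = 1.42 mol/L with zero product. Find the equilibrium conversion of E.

Let X = conversion of E; extent ξ = 1.42·X mol/L.
Concentrations: [E] = 1.42 − 1.42X; [F] = 1.42X.
K_c = [F] / ([E]).
Solving K_c = 1.6 for X ∈ (0,1): X = 0.615.

X = 0.615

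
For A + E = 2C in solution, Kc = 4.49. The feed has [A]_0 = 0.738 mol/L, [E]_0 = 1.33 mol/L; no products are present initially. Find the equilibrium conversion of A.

Let X = conversion of A; extent ξ = 0.738·X mol/L.
Concentrations: [A] = 0.738 − 0.738X; [E] = 1.33 − 0.738X; [C] = 1.48X.
Kc = [C]^2 / ([A] [E]).
Solving Kc = 4.49 for X ∈ (0,1): X = 0.660.

X = 0.660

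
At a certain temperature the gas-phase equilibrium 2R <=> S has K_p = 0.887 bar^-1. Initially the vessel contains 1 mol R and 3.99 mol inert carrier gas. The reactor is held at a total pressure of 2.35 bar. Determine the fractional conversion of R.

Take 1 mol R as basis and let X be its fractional conversion, so ξ = 0.5X.
Mole table: n_R = 1 − X; n_S = 0.5X; n_I = 3.99 (inert).
Total moles n_T = 4.99 − 0.5X.
With p_i = (n_i/n_T)P, K_p = p_S / (p_R^2).
Setting this equal to 0.887 bar^-1 and taking the physical root (0 < X < 1) gives X = 0.358.

X = 0.358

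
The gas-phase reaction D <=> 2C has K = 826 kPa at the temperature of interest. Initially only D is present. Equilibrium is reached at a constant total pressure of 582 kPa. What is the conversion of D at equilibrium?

X = 0.512

Let X = conversion of D (basis 1 mol D); extent of reaction ξ = X.
Mole table: n_D = 1 − X; n_C = 2X.
n_T = Σnᵢ = 1 + X.
Mole fractions y_i = n_i/n_T; K = p_C^2 / (p_D) with p_i = y_i·P.
Substituting and setting equal to 826 kPa gives a polynomial in X; the root in (0,1) is X = 0.512.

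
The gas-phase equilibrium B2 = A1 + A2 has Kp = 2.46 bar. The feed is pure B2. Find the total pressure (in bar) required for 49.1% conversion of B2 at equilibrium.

Let X = conversion of B2 (basis 1 mol B2); extent of reaction ξ = X.
Mole table: n_B2 = 1 − X; n_A1 = X; n_A2 = X.
Total moles n_T = 1 + X.
Kp = p_A1 p_A2 / (p_B2) with p_i = (n_i/n_T)·P.
At X = 0.491: the mole-fraction product g(X) = Π y_i^ν_i = 0.3177. Since Kp = g(X)·P^{1}, P = (Kp/g)^(1/1) = (2.46/0.3177)^(1/1) = 7.74 bar.

P = 7.74 bar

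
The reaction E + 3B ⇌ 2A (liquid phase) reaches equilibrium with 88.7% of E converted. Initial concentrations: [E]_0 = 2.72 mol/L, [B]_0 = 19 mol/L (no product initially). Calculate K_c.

Let X = conversion of E.
Concentrations: [E] = 2.72 − 2.72X; [B] = 19 − 8.16X; [A] = 5.44X.
At X = 0.887: [E] = 0.307, [B] = 11.8, [A] = 4.83.
K_c = [A]^2 / ([E] [B]^3) = 0.0466 (mol/L)^-2.

K_c = 0.0466 (mol/L)^-2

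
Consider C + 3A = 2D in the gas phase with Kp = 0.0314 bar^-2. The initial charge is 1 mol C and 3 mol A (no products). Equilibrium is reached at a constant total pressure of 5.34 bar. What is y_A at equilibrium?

y_A = 0.602

Basis: 1 mol C initially; let X = conversion of C. Extent ξ = X.
Moles: n_C = 1 − X; n_A = 3 − 3X; n_D = 2X.
n_T = Σnᵢ = 4 − 2X.
With p_i = (n_i/n_T)P, Kp = p_D^2 / (p_C p_A^3).
Substituting and setting equal to 0.0314 bar^-2 gives a polynomial in X; the root in (0,1) is X = 0.330.
Then n_A = 2.01, n_T = 3.34, so y_A = 0.602.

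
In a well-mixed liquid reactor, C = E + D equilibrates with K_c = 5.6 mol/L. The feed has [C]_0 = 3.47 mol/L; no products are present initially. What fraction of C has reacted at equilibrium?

X = 0.698

Let X = conversion of C; extent ξ = 3.47·X mol/L.
Concentrations: [C] = 3.47 − 3.47X; [E] = 3.47X; [D] = 3.47X.
K_c = [E] [D] / ([C]).
Setting equal to 5.6 and solving for X on (0,1) gives X = 0.698.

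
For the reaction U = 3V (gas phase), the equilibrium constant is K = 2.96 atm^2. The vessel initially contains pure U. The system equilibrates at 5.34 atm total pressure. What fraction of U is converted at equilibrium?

X = 0.180

Let X = conversion of U (basis 1 mol U); extent of reaction ξ = X.
Species balance: n_U = 1 − X; n_V = 3X.
n_T = Σnᵢ = 1 + 2X.
Mole fractions y_i = n_i/n_T; K = p_V^3 / (p_U) with p_i = y_i·P.
Setting this equal to 2.96 atm^2 and taking the physical root (0 < X < 1) gives X = 0.180.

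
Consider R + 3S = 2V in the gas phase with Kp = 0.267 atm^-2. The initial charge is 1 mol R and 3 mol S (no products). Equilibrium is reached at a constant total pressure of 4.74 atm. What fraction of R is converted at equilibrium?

Let X = conversion of R (basis 1 mol R); extent of reaction ξ = X.
Moles: n_R = 1 − X; n_S = 3 − 3X; n_V = 2X.
n_T = Σnᵢ = 4 − 2X.
Mole fractions y_i = n_i/n_T; Kp = p_V^2 / (p_R p_S^3) with p_i = y_i·P.
Substituting and setting equal to 0.267 atm^-2 gives a polynomial in X; the root in (0,1) is X = 0.511.

X = 0.511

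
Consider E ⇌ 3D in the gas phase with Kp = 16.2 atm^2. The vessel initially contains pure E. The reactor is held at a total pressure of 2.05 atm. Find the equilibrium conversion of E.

Let X = conversion of E (basis 1 mol E); extent of reaction ξ = X.
Species balance: n_E = 1 − X; n_D = 3X.
Total moles n_T = 1 + 2X.
With p_i = (n_i/n_T)P, Kp = p_D^3 / (p_E).
Setting this equal to 16.2 atm^2 and taking the physical root (0 < X < 1) gives X = 0.643.

X = 0.643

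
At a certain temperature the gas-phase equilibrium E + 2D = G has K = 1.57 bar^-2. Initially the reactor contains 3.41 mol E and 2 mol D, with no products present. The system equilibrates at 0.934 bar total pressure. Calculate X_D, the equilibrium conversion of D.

Basis: 2 mol D initially; let X = conversion of D. Extent ξ = X.
Species balance: n_E = 3.41 − X; n_D = 2 − 2X; n_G = X.
n_T = Σnᵢ = 5.41 − 2X.
Mole fractions y_i = n_i/n_T; K = p_G / (p_E p_D^2) with p_i = y_i·P.
Substituting and setting equal to 1.57 bar^-2 gives a polynomial in X; the root in (0,1) is X = 0.333.

X = 0.333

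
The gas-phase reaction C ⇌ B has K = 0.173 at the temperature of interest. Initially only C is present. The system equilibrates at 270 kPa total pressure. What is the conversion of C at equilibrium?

X = 0.147

Take 1 mol C as basis and let X be its fractional conversion, so ξ = X.
Mole table: n_C = 1 − X; n_B = X.
n_T stays at 1 (no change in mole number).
Mole fractions y_i = n_i/n_T; K = p_B / (p_C) with p_i = y_i·P.
This yields a degree-1 equation in X; solving on (0,1), X = 0.147.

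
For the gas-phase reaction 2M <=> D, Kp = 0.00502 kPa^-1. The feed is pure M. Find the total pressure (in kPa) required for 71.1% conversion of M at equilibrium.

Take 1 mol M as basis and let X be its fractional conversion, so ξ = 0.5X.
Species balance: n_M = 1 − X; n_D = 0.5X.
Total moles n_T = 1 − 0.5X.
Kp = p_D / (p_M^2) with p_i = (n_i/n_T)·P.
At X = 0.711: the mole-fraction product g(X) = Π y_i^ν_i = 2.743. Since Kp = g(X)·P^{-1}, P = (g/Kp)^(1/1) = (2.743/0.00502)^(1/1) = 546 kPa.

P = 546 kPa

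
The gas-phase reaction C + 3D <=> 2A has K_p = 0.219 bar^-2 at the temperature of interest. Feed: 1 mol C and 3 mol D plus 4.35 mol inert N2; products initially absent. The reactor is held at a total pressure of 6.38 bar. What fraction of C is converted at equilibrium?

X = 0.386

Take 1 mol C as basis and let X be its fractional conversion, so ξ = X.
Species balance: n_C = 1 − X; n_D = 3 − 3X; n_A = 2X; n_I = 4.35 (inert).
n_T = Σnᵢ = 8.35 − 2X.
y_i = n_i/n_T, p_i = y_i·P. K_p = p_A^2 / (p_C p_D^3).
This yields a degree-4 equation in X; solving on (0,1), X = 0.386.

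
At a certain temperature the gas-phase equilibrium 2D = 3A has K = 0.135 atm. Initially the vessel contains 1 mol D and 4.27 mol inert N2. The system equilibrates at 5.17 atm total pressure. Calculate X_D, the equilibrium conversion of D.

X = 0.279

Take 1 mol D as basis and let X be its fractional conversion, so ξ = 0.5X.
Moles: n_D = 1 − X; n_A = 1.5X; n_I = 4.27 (inert).
n_T = Σnᵢ = 5.27 + 0.5X.
Mole fractions y_i = n_i/n_T; K = p_A^3 / (p_D^2) with p_i = y_i·P.
This yields a degree-3 equation in X; solving on (0,1), X = 0.279.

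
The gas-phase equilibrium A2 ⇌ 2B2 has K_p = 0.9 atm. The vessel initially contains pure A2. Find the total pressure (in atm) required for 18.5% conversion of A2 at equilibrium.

P = 6.35 atm

Let X = conversion of A2 (basis 1 mol A2); extent of reaction ξ = X.
Moles: n_A2 = 1 − X; n_B2 = 2X.
n_T = Σnᵢ = 1 + X.
K_p = p_B2^2 / (p_A2) with p_i = (n_i/n_T)·P.
At X = 0.185: the mole-fraction product g(X) = Π y_i^ν_i = 0.1418. Since K_p = g(X)·P^{1}, P = (K_p/g)^(1/1) = (0.9/0.1418)^(1/1) = 6.35 atm.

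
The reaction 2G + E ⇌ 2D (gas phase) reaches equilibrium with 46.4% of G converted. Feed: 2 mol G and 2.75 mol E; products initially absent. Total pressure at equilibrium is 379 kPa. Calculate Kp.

Let X = conversion of G (basis 2 mol G); extent of reaction ξ = X.
Moles: n_G = 2 − 2X; n_E = 2.75 − X; n_D = 2X.
Summing: n_T = 4.75 − X.
At X = 0.464: n_G = 1.07, n_E = 2.29, n_D = 0.928, n_T = 4.29.
p_i = (n_i/n_T)·P. Kp = p_D^2 / (p_G^2 p_E) = 0.00371 kPa^-1.

Kp = 0.00371 kPa^-1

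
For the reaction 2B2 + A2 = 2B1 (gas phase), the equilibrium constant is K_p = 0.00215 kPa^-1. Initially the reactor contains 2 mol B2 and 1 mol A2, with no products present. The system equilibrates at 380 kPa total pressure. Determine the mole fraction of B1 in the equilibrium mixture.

Let X = conversion of B2 (basis 2 mol B2); extent of reaction ξ = X.
Species balance: n_B2 = 2 − 2X; n_A2 = 1 − X; n_B1 = 2X.
Summing: n_T = 3 − X.
With p_i = (n_i/n_T)P, K_p = p_B1^2 / (p_B2^2 p_A2).
Setting this equal to 0.00215 kPa^-1 and taking the physical root (0 < X < 1) gives X = 0.314.
Then n_B1 = 0.627, n_T = 2.69, so y_B1 = 0.233.

y_B1 = 0.233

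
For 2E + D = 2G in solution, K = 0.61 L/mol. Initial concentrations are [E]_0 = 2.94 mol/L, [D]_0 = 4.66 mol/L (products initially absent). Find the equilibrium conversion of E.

Let X = conversion of E; extent ξ = 2.94X/2 mol/L.
Concentrations: [E] = 2.94 − 2.94X; [D] = 4.66 − 1.47X; [G] = 2.94X.
K = [G]^2 / ([E]^2 [D]).
Equating to 0.61 L/mol: the physical root is X = 0.603.

X = 0.603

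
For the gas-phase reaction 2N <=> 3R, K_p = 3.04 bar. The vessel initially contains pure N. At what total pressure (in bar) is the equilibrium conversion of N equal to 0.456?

P = 3.45 bar

Let X = conversion of N (basis 1 mol N); extent of reaction ξ = 0.5X.
Moles: n_N = 1 − X; n_R = 1.5X.
n_T = Σnᵢ = 1 + 0.5X.
K_p = p_R^3 / (p_N^2) with p_i = (n_i/n_T)·P.
At X = 0.456: the mole-fraction product g(X) = Π y_i^ν_i = 0.8806. Since K_p = g(X)·P^{1}, P = (K_p/g)^(1/1) = (3.04/0.8806)^(1/1) = 3.45 bar.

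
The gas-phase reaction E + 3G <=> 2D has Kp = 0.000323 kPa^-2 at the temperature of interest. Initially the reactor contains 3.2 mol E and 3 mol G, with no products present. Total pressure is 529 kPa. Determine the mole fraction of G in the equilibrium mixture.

y_G = 0.136

Take 3 mol G as basis and let X be its fractional conversion, so ξ = X.
Moles: n_E = 3.2 − X; n_G = 3 − 3X; n_D = 2X.
Summing: n_T = 6.2 − 2X.
y_i = n_i/n_T, p_i = y_i·P. Kp = p_D^2 / (p_E p_G^3).
Substituting and setting equal to 0.000323 kPa^-2 gives a polynomial in X; the root in (0,1) is X = 0.791.
Then n_G = 0.626, n_T = 4.62, so y_G = 0.136.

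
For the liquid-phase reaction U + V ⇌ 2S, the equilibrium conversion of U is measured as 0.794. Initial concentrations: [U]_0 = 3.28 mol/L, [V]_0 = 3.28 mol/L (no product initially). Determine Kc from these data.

Let X = conversion of U.
Concentrations: [U] = 3.28 − 3.28X; [V] = 3.28 − 3.28X; [S] = 6.56X.
At X = 0.794: [U] = 0.676, [V] = 0.676, [S] = 5.21.
Kc = [S]^2 / ([U] [V]) = 59.4.

Kc = 59.4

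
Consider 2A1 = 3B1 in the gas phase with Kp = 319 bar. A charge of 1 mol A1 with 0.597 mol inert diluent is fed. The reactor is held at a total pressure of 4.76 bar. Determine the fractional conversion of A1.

Basis: 1 mol A1 initially; let X = conversion of A1. Extent ξ = 0.5X.
At extent ξ: n_A1 = 1 − X; n_B1 = 1.5X; n_I = 0.597 (inert).
Summing: n_T = 1.6 + 0.5X.
With p_i = (n_i/n_T)P, Kp = p_B1^3 / (p_A1^2).
Substituting and setting equal to 319 bar gives a polynomial in X; the root in (0,1) is X = 0.872.

X = 0.872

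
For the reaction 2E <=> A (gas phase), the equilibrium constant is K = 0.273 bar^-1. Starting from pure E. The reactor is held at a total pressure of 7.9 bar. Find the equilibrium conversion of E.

X = 0.678

Take 1 mol E as basis and let X be its fractional conversion, so ξ = 0.5X.
Mole table: n_E = 1 − X; n_A = 0.5X.
n_T = Σnᵢ = 1 − 0.5X.
y_i = n_i/n_T, p_i = y_i·P. K = p_A / (p_E^2).
Substituting and setting equal to 0.273 bar^-1 gives a polynomial in X; the root in (0,1) is X = 0.678.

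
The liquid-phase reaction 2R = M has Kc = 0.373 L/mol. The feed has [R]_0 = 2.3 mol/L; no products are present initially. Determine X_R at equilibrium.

Let X = conversion of R; extent ξ = 2.3X/2 mol/L.
Concentrations: [R] = 2.3 − 2.3X; [M] = 1.15X.
Kc = [M] / ([R]^2).
Setting equal to 0.373 and solving for X on (0,1) gives X = 0.474.

X = 0.474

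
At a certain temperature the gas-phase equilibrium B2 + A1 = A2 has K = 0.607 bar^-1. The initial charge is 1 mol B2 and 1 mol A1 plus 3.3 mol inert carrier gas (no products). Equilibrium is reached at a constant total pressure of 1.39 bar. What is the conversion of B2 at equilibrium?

X = 0.125

Take 1 mol B2 as basis and let X be its fractional conversion, so ξ = X.
Moles: n_B2 = 1 − X; n_A1 = 1 − X; n_A2 = X; n_I = 3.3 (inert).
Total moles n_T = 5.3 − X.
y_i = n_i/n_T, p_i = y_i·P. K = p_A2 / (p_B2 p_A1).
This yields a degree-2 equation in X; solving on (0,1), X = 0.125.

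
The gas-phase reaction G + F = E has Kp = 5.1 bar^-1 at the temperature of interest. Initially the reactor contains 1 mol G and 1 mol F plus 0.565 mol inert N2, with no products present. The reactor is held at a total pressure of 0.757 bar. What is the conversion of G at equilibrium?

X = 0.488

Let X = conversion of G (basis 1 mol G); extent of reaction ξ = X.
Mole table: n_G = 1 − X; n_F = 1 − X; n_E = X; n_I = 0.565 (inert).
Total moles n_T = 2.56 − X.
y_i = n_i/n_T, p_i = y_i·P. Kp = p_E / (p_G p_F).
This yields a degree-2 equation in X; solving on (0,1), X = 0.488.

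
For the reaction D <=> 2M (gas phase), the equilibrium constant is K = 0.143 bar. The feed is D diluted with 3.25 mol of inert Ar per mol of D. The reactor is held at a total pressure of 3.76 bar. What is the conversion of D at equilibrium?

Let X = conversion of D (basis 1 mol D); extent of reaction ξ = X.
Moles: n_D = 1 − X; n_M = 2X; n_I = 3.25 (inert).
n_T = Σnᵢ = 4.25 + X.
With p_i = (n_i/n_T)P, K = p_M^2 / (p_D).
Substituting and setting equal to 0.143 bar gives a polynomial in X; the root in (0,1) is X = 0.185.

X = 0.185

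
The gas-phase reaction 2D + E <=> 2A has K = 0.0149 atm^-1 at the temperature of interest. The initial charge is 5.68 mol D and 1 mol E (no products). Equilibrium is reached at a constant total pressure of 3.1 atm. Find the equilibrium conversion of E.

X = 0.199

Let X = conversion of E (basis 1 mol E); extent of reaction ξ = X.
At extent ξ: n_D = 5.68 − 2X; n_E = 1 − X; n_A = 2X.
n_T = Σnᵢ = 6.68 − X.
y_i = n_i/n_T, p_i = y_i·P. K = p_A^2 / (p_D^2 p_E).
Setting this equal to 0.0149 atm^-1 and taking the physical root (0 < X < 1) gives X = 0.199.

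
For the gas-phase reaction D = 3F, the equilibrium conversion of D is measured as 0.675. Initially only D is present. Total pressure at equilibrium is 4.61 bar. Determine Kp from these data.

Kp = 98.3 bar^2

Let X = conversion of D (basis 1 mol D); extent of reaction ξ = X.
Mole table: n_D = 1 − X; n_F = 3X.
n_T = Σnᵢ = 1 + 2X.
At X = 0.675: n_D = 0.325, n_F = 2.03, n_T = 2.35.
p_i = (n_i/n_T)·P. Kp = p_F^3 / (p_D) = 98.3 bar^2.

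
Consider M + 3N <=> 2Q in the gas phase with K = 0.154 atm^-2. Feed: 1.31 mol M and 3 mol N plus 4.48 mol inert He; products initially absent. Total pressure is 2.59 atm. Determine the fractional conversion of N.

X = 0.225

Take 3 mol N as basis and let X be its fractional conversion, so ξ = X.
At extent ξ: n_M = 1.31 − X; n_N = 3 − 3X; n_Q = 2X; n_I = 4.48 (inert).
Total moles n_T = 8.79 − 2X.
With p_i = (n_i/n_T)P, K = p_Q^2 / (p_M p_N^3).
Setting this equal to 0.154 atm^-2 and taking the physical root (0 < X < 1) gives X = 0.225.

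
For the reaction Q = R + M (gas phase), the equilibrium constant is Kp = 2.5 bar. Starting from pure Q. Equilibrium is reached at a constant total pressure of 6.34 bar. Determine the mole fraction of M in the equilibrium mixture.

y_M = 0.347

Take 1 mol Q as basis and let X be its fractional conversion, so ξ = X.
At extent ξ: n_Q = 1 − X; n_R = X; n_M = X.
Total moles n_T = 1 + X.
y_i = n_i/n_T, p_i = y_i·P. Kp = p_R p_M / (p_Q).
Equating to 2.5 bar and solving on 0 < X < 1: X = 0.532.
Then n_M = 0.532, n_T = 1.53, so y_M = 0.347.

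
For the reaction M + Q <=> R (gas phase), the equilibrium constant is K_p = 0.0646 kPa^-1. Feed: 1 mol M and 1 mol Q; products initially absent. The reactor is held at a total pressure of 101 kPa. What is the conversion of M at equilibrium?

X = 0.635

Take 1 mol M as basis and let X be its fractional conversion, so ξ = X.
Moles: n_M = 1 − X; n_Q = 1 − X; n_R = X.
n_T = Σnᵢ = 2 − X.
y_i = n_i/n_T, p_i = y_i·P. K_p = p_R / (p_M p_Q).
Equating to 0.0646 kPa^-1 and solving on 0 < X < 1: X = 0.635.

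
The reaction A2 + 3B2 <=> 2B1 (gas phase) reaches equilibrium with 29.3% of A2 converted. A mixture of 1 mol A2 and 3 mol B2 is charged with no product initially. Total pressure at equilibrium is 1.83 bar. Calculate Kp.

Let X = conversion of A2 (basis 1 mol A2); extent of reaction ξ = X.
Species balance: n_A2 = 1 − X; n_B2 = 3 − 3X; n_B1 = 2X.
Total moles n_T = 4 − 2X.
At X = 0.293: n_A2 = 0.707, n_B2 = 2.12, n_B1 = 0.586, n_T = 3.41.
p_i = (n_i/n_T)·P. Kp = p_B1^2 / (p_A2 p_B2^3) = 0.177 bar^-2.

Kp = 0.177 bar^-2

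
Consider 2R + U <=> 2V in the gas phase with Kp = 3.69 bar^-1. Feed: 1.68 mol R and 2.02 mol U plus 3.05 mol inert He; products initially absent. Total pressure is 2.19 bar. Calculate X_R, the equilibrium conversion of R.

Take 1.68 mol R as basis and let X be its fractional conversion, so ξ = 0.84X.
Moles: n_R = 1.68 − 1.68X; n_U = 2.02 − 0.84X; n_V = 1.68X; n_I = 3.05 (inert).
Summing: n_T = 6.75 − 0.84X.
Mole fractions y_i = n_i/n_T; Kp = p_V^2 / (p_R^2 p_U) with p_i = y_i·P.
Equating to 3.69 bar^-1 and solving on 0 < X < 1: X = 0.584.

X = 0.584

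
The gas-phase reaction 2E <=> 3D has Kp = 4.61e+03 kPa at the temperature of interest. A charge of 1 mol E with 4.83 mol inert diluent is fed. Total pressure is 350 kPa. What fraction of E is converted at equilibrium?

Basis: 1 mol E initially; let X = conversion of E. Extent ξ = 0.5X.
Mole table: n_E = 1 − X; n_D = 1.5X; n_I = 4.83 (inert).
n_T = Σnᵢ = 5.83 + 0.5X.
y_i = n_i/n_T, p_i = y_i·P. Kp = p_D^3 / (p_E^2).
Substituting and setting equal to 4.61e+03 kPa gives a polynomial in X; the root in (0,1) is X = 0.843.

X = 0.843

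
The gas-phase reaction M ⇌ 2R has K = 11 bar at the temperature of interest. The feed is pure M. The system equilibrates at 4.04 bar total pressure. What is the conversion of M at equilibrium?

Take 1 mol M as basis and let X be its fractional conversion, so ξ = X.
Moles: n_M = 1 − X; n_R = 2X.
n_T = Σnᵢ = 1 + X.
With p_i = (n_i/n_T)P, K = p_R^2 / (p_M).
Substituting and setting equal to 11 bar gives a polynomial in X; the root in (0,1) is X = 0.636.

X = 0.636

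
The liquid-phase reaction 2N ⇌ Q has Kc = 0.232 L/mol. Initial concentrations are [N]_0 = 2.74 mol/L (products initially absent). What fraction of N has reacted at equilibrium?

X = 0.423

Let X = conversion of N; extent ξ = 2.74X/2 mol/L.
Concentrations: [N] = 2.74 − 2.74X; [Q] = 1.37X.
Kc = [Q] / ([N]^2).
This equals 0.232 at X = 0.423 (the root in 0 < X < 1).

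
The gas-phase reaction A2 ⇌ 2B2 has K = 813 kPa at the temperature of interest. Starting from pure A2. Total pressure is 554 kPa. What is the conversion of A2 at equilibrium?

X = 0.518

Basis: 1 mol A2 initially; let X = conversion of A2. Extent ξ = X.
Mole table: n_A2 = 1 − X; n_B2 = 2X.
n_T = Σnᵢ = 1 + X.
With p_i = (n_i/n_T)P, K = p_B2^2 / (p_A2).
This yields a degree-2 equation in X; solving on (0,1), X = 0.518.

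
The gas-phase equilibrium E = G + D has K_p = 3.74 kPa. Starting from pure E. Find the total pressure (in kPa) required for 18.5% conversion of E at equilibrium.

P = 106 kPa

Take 1 mol E as basis and let X be its fractional conversion, so ξ = X.
Moles: n_E = 1 − X; n_G = X; n_D = X.
n_T = Σnᵢ = 1 + X.
K_p = p_G p_D / (p_E) with p_i = (n_i/n_T)·P.
At X = 0.185: the mole-fraction product g(X) = Π y_i^ν_i = 0.03544. Since K_p = g(X)·P^{1}, P = (K_p/g)^(1/1) = (3.74/0.03544)^(1/1) = 106 kPa.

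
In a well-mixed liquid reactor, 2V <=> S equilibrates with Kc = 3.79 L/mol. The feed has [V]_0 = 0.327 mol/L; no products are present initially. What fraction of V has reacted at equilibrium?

Let X = conversion of V; extent ξ = 0.327X/2 mol/L.
Concentrations: [V] = 0.327 − 0.327X; [S] = 0.164X.
Kc = [S] / ([V]^2).
Solving Kc = 3.79 for X ∈ (0,1): X = 0.535.

X = 0.535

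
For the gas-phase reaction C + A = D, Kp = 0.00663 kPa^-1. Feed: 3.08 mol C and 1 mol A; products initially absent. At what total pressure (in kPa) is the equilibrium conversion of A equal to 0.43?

P = 157 kPa

Take 1 mol A as basis and let X be its fractional conversion, so ξ = X.
Mole table: n_C = 3.08 − X; n_A = 1 − X; n_D = X.
n_T = Σnᵢ = 4.08 − X.
Kp = p_D / (p_C p_A) with p_i = (n_i/n_T)·P.
At X = 0.43: the mole-fraction product g(X) = Π y_i^ν_i = 1.039. Since Kp = g(X)·P^{-1}, P = (g/Kp)^(1/1) = (1.039/0.00663)^(1/1) = 157 kPa.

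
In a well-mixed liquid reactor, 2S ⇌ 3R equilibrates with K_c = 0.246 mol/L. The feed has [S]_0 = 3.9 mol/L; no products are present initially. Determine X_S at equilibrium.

Let X = conversion of S; extent ξ = 3.9X/2 mol/L.
Concentrations: [S] = 3.9 − 3.9X; [R] = 5.85X.
K_c = [R]^3 / ([S]^2).
Setting equal to 0.246 and solving for X on (0,1) gives X = 0.224.

X = 0.224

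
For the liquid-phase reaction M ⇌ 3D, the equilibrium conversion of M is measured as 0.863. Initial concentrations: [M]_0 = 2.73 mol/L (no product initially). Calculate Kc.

Kc = 944 (mol/L)^2

Let X = conversion of M.
Concentrations: [M] = 2.73 − 2.73X; [D] = 8.19X.
At X = 0.863: [M] = 0.374, [D] = 7.07.
Kc = [D]^3 / ([M]) = 944 (mol/L)^2.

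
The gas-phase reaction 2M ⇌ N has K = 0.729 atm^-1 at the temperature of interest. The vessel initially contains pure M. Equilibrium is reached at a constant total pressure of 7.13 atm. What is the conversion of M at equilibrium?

X = 0.786

Take 1 mol M as basis and let X be its fractional conversion, so ξ = 0.5X.
Species balance: n_M = 1 − X; n_N = 0.5X.
Summing: n_T = 1 − 0.5X.
Mole fractions y_i = n_i/n_T; K = p_N / (p_M^2) with p_i = y_i·P.
Substituting and setting equal to 0.729 atm^-1 gives a polynomial in X; the root in (0,1) is X = 0.786.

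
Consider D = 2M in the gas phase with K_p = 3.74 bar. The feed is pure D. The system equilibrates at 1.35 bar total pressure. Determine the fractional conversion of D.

X = 0.640

Let X = conversion of D (basis 1 mol D); extent of reaction ξ = X.
Moles: n_D = 1 − X; n_M = 2X.
Summing: n_T = 1 + X.
y_i = n_i/n_T, p_i = y_i·P. K_p = p_M^2 / (p_D).
Equating to 3.74 bar and solving on 0 < X < 1: X = 0.640.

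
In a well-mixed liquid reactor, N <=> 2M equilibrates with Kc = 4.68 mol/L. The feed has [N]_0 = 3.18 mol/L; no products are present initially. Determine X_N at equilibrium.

X = 0.450

Let X = conversion of N; extent ξ = 3.18·X mol/L.
Concentrations: [N] = 3.18 − 3.18X; [M] = 6.36X.
Kc = [M]^2 / ([N]).
Equating to 4.68 mol/L: the physical root is X = 0.450.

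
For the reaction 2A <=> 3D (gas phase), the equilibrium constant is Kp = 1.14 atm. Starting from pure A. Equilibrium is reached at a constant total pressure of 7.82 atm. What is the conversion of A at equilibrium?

Take 1 mol A as basis and let X be its fractional conversion, so ξ = 0.5X.
Species balance: n_A = 1 − X; n_D = 1.5X.
Summing: n_T = 1 + 0.5X.
With p_i = (n_i/n_T)P, Kp = p_D^3 / (p_A^2).
This yields a degree-3 equation in X; solving on (0,1), X = 0.292.

X = 0.292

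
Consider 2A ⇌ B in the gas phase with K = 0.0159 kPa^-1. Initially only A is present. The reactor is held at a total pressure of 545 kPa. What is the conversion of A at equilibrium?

X = 0.833

Take 1 mol A as basis and let X be its fractional conversion, so ξ = 0.5X.
Mole table: n_A = 1 − X; n_B = 0.5X.
n_T = Σnᵢ = 1 − 0.5X.
Mole fractions y_i = n_i/n_T; K = p_B / (p_A^2) with p_i = y_i·P.
Setting this equal to 0.0159 kPa^-1 and taking the physical root (0 < X < 1) gives X = 0.833.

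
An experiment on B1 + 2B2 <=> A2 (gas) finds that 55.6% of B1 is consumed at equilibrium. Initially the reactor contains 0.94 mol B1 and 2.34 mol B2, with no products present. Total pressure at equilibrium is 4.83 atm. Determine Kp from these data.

Kp = 0.16 atm^-2

Take 0.94 mol B1 as basis and let X be its fractional conversion, so ξ = 0.94X.
Mole table: n_B1 = 0.94 − 0.94X; n_B2 = 2.34 − 1.88X; n_A2 = 0.94X.
n_T = Σnᵢ = 3.28 − 1.88X.
At X = 0.556: n_B1 = 0.417, n_B2 = 1.29, n_A2 = 0.523, n_T = 2.23.
p_i = (n_i/n_T)·P. Kp = p_A2 / (p_B1 p_B2^2) = 0.16 atm^-2.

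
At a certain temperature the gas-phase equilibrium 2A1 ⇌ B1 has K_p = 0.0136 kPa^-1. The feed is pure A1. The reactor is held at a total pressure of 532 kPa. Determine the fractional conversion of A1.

X = 0.817

Basis: 1 mol A1 initially; let X = conversion of A1. Extent ξ = 0.5X.
At extent ξ: n_A1 = 1 − X; n_B1 = 0.5X.
Total moles n_T = 1 − 0.5X.
With p_i = (n_i/n_T)P, K_p = p_B1 / (p_A1^2).
Equating to 0.0136 kPa^-1 and solving on 0 < X < 1: X = 0.817.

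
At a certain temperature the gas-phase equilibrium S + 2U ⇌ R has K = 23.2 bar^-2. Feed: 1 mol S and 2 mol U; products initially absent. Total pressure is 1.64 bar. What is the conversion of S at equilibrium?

X = 0.817

Basis: 1 mol S initially; let X = conversion of S. Extent ξ = X.
Moles: n_S = 1 − X; n_U = 2 − 2X; n_R = X.
n_T = Σnᵢ = 3 − 2X.
y_i = n_i/n_T, p_i = y_i·P. K = p_R / (p_S p_U^2).
This yields a degree-3 equation in X; solving on (0,1), X = 0.817.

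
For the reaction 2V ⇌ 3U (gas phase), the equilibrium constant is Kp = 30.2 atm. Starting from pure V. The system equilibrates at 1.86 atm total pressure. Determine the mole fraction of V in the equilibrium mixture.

Basis: 1 mol V initially; let X = conversion of V. Extent ξ = 0.5X.
Species balance: n_V = 1 − X; n_U = 1.5X.
Total moles n_T = 1 + 0.5X.
Mole fractions y_i = n_i/n_T; Kp = p_U^3 / (p_V^2) with p_i = y_i·P.
Equating to 30.2 atm and solving on 0 < X < 1: X = 0.748.
Then n_V = 0.252, n_T = 1.37, so y_V = 0.183.

y_V = 0.183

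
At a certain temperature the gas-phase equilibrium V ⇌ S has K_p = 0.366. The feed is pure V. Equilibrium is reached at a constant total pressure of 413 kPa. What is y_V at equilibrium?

Let X = conversion of V (basis 1 mol V); extent of reaction ξ = X.
At extent ξ: n_V = 1 − X; n_S = X.
Total moles n_T = 1 (Δν = 0, constant).
Mole fractions y_i = n_i/n_T; K_p = p_S / (p_V) with p_i = y_i·P.
This yields a degree-1 equation in X; solving on (0,1), X = 0.268.
Then n_V = 0.732, n_T = 1, so y_V = 0.732.

y_V = 0.732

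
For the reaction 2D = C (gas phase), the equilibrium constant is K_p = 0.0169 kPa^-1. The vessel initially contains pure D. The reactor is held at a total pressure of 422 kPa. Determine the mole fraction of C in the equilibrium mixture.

y_C = 0.689

Take 1 mol D as basis and let X be its fractional conversion, so ξ = 0.5X.
At extent ξ: n_D = 1 − X; n_C = 0.5X.
Total moles n_T = 1 − 0.5X.
Mole fractions y_i = n_i/n_T; K_p = p_C / (p_D^2) with p_i = y_i·P.
Equating to 0.0169 kPa^-1 and solving on 0 < X < 1: X = 0.816.
Then n_C = 0.408, n_T = 0.592, so y_C = 0.689.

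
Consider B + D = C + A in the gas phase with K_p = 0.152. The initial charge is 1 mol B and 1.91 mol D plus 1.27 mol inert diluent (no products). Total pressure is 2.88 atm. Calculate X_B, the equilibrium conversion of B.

X = 0.380

Basis: 1 mol B initially; let X = conversion of B. Extent ξ = X.
At extent ξ: n_B = 1 − X; n_D = 1.91 − X; n_C = X; n_A = X; n_I = 1.27 (inert).
Total moles n_T = 4.18 (Δν = 0, constant).
Mole fractions y_i = n_i/n_T; K_p = p_C p_A / (p_B p_D) with p_i = y_i·P.
Substituting and setting equal to 0.152 gives a polynomial in X; the root in (0,1) is X = 0.380.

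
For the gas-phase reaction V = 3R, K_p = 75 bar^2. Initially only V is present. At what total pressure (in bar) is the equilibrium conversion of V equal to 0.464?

Basis: 1 mol V initially; let X = conversion of V. Extent ξ = X.
At extent ξ: n_V = 1 − X; n_R = 3X.
Total moles n_T = 1 + 2X.
K_p = p_R^3 / (p_V) with p_i = (n_i/n_T)·P.
At X = 0.464: the mole-fraction product g(X) = Π y_i^ν_i = 1.354. Since K_p = g(X)·P^{2}, P = (K_p/g)^(1/2) = (75/1.354)^(1/2) = 7.44 bar.

P = 7.44 bar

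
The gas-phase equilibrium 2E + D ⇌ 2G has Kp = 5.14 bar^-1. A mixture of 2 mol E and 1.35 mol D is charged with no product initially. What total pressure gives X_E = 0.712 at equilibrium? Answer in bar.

Let X = conversion of E (basis 2 mol E); extent of reaction ξ = X.
Species balance: n_E = 2 − 2X; n_D = 1.35 − X; n_G = 2X.
Summing: n_T = 3.35 − X.
Kp = p_G^2 / (p_E^2 p_D) with p_i = (n_i/n_T)·P.
At X = 0.712: the mole-fraction product g(X) = Π y_i^ν_i = 25.27. Since Kp = g(X)·P^{-1}, P = (g/Kp)^(1/1) = (25.27/5.14)^(1/1) = 4.92 bar.

P = 4.92 bar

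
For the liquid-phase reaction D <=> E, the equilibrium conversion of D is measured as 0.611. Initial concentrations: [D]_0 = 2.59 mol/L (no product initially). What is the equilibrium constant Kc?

Kc = 1.57

Let X = conversion of D.
Concentrations: [D] = 2.59 − 2.59X; [E] = 2.59X.
At X = 0.611: [D] = 1.01, [E] = 1.58.
Kc = [E] / ([D]) = 1.57.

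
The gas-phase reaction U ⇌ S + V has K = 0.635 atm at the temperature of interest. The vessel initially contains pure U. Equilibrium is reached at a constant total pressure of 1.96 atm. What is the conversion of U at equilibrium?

X = 0.495

Take 1 mol U as basis and let X be its fractional conversion, so ξ = X.
At extent ξ: n_U = 1 − X; n_S = X; n_V = X.
Total moles n_T = 1 + X.
With p_i = (n_i/n_T)P, K = p_S p_V / (p_U).
This yields a degree-2 equation in X; solving on (0,1), X = 0.495.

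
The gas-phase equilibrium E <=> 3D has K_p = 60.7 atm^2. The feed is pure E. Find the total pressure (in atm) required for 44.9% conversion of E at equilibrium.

P = 7.02 atm

Basis: 1 mol E initially; let X = conversion of E. Extent ξ = X.
Moles: n_E = 1 − X; n_D = 3X.
Summing: n_T = 1 + 2X.
K_p = p_D^3 / (p_E) with p_i = (n_i/n_T)·P.
At X = 0.449: the mole-fraction product g(X) = Π y_i^ν_i = 1.231. Since K_p = g(X)·P^{2}, P = (K_p/g)^(1/2) = (60.7/1.231)^(1/2) = 7.02 atm.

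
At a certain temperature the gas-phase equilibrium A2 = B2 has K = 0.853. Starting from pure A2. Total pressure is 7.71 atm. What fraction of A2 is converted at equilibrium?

X = 0.460

Take 1 mol A2 as basis and let X be its fractional conversion, so ξ = X.
Mole table: n_A2 = 1 − X; n_B2 = X.
n_T stays at 1 (no change in mole number).
y_i = n_i/n_T, p_i = y_i·P. K = p_B2 / (p_A2).
Substituting and setting equal to 0.853 gives a polynomial in X; the root in (0,1) is X = 0.460.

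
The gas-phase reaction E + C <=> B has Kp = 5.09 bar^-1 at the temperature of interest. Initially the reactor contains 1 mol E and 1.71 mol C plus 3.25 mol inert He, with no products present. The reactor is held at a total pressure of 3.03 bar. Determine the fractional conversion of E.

X = 0.741

Take 1 mol E as basis and let X be its fractional conversion, so ξ = X.
Species balance: n_E = 1 − X; n_C = 1.71 − X; n_B = X; n_I = 3.25 (inert).
Summing: n_T = 5.96 − X.
Mole fractions y_i = n_i/n_T; Kp = p_B / (p_E p_C) with p_i = y_i·P.
Equating to 5.09 bar^-1 and solving on 0 < X < 1: X = 0.741.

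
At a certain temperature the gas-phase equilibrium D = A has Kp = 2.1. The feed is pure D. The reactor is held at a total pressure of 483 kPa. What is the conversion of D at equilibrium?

Let X = conversion of D (basis 1 mol D); extent of reaction ξ = X.
Moles: n_D = 1 − X; n_A = X.
Since Δν = 0, n_T = 1 throughout.
With p_i = (n_i/n_T)P, Kp = p_A / (p_D).
Equating to 2.1 and solving on 0 < X < 1: X = 0.677.

X = 0.677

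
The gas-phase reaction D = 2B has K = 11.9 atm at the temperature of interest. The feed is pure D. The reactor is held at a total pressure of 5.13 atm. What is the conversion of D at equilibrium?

Take 1 mol D as basis and let X be its fractional conversion, so ξ = X.
Mole table: n_D = 1 − X; n_B = 2X.
Total moles n_T = 1 + X.
With p_i = (n_i/n_T)P, K = p_B^2 / (p_D).
Substituting and setting equal to 11.9 atm gives a polynomial in X; the root in (0,1) is X = 0.606.

X = 0.606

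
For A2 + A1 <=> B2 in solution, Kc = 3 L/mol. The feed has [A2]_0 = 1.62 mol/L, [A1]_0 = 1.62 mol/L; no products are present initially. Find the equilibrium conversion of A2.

X = 0.638

Let X = conversion of A2; extent ξ = 1.62·X mol/L.
Concentrations: [A2] = 1.62 − 1.62X; [A1] = 1.62 − 1.62X; [B2] = 1.62X.
Kc = [B2] / ([A2] [A1]).
Equating to 3 L/mol: the physical root is X = 0.638.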